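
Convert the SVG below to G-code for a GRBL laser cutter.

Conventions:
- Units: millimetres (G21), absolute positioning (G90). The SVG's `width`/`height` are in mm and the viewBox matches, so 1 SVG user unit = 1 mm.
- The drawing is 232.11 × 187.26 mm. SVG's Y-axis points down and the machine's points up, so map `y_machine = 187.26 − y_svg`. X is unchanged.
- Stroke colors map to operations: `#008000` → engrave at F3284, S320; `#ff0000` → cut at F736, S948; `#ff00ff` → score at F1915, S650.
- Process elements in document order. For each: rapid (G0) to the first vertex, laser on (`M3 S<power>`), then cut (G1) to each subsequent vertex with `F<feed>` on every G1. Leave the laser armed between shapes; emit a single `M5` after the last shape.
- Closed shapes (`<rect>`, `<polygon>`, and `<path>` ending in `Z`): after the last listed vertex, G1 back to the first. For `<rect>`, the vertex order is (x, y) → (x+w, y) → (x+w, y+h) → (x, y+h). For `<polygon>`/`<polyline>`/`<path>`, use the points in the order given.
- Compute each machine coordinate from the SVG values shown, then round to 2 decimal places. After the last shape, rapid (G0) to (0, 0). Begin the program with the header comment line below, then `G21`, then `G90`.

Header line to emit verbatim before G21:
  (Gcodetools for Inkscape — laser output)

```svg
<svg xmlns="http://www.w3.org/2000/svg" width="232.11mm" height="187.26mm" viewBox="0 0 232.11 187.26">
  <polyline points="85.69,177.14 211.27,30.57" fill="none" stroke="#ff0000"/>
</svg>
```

(Gcodetools for Inkscape — laser output)
G21
G90
G0 X85.69 Y10.12
M3 S948
G1 X211.27 Y156.69 F736
M5
G0 X0.00 Y0.00

Since the viewBox matches the mm dimensions, user units are millimetres directly. The only transform is the Y-flip y_m = 187.26 − y_svg.

Shape 1 is a line segment drawn with `<polyline>`. Its stroke #ff0000 means cut at S948, F736. After flipping Y the toolpath is (85.69,10.12) → (211.27,156.69).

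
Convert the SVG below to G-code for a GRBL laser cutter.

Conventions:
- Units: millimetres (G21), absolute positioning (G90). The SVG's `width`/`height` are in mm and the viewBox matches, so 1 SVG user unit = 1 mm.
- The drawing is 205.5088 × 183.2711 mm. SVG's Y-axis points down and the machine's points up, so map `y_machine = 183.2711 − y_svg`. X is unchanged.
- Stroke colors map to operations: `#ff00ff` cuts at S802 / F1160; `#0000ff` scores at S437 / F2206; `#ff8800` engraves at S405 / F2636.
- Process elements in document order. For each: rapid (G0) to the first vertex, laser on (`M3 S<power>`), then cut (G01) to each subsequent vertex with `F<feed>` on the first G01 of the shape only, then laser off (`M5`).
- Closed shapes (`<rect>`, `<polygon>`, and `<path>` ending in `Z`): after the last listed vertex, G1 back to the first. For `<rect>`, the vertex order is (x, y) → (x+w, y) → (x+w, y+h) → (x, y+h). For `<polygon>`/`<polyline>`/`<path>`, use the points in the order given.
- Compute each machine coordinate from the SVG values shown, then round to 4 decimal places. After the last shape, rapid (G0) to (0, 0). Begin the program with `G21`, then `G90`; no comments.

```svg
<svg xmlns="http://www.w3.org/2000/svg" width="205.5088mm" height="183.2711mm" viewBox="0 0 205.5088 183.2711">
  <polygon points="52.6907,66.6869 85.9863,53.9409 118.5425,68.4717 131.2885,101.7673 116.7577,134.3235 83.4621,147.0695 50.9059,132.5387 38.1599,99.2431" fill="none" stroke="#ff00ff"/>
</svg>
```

1 u = 1 mm; y_m = 183.2711 − y.

[1] `<polygon>` regular polygon, #ff00ff→cut S802 F1160: (52.6907,116.5842) → (85.9863,129.3302) → (118.5425,114.7994) → (131.2885,81.5038) → (116.7577,48.9476) → (83.4621,36.2016) → (50.9059,50.7324) → (38.1599,84.0280) → (52.6907,116.5842) (closed)

G21
G90
G0 X52.6907 Y116.5842
M3 S802
G01 X85.9863 Y129.3302 F1160
G01 X118.5425 Y114.7994
G01 X131.2885 Y81.5038
G01 X116.7577 Y48.9476
G01 X83.4621 Y36.2016
G01 X50.9059 Y50.7324
G01 X38.1599 Y84.0280
G01 X52.6907 Y116.5842
M5
G0 X0.0000 Y0.0000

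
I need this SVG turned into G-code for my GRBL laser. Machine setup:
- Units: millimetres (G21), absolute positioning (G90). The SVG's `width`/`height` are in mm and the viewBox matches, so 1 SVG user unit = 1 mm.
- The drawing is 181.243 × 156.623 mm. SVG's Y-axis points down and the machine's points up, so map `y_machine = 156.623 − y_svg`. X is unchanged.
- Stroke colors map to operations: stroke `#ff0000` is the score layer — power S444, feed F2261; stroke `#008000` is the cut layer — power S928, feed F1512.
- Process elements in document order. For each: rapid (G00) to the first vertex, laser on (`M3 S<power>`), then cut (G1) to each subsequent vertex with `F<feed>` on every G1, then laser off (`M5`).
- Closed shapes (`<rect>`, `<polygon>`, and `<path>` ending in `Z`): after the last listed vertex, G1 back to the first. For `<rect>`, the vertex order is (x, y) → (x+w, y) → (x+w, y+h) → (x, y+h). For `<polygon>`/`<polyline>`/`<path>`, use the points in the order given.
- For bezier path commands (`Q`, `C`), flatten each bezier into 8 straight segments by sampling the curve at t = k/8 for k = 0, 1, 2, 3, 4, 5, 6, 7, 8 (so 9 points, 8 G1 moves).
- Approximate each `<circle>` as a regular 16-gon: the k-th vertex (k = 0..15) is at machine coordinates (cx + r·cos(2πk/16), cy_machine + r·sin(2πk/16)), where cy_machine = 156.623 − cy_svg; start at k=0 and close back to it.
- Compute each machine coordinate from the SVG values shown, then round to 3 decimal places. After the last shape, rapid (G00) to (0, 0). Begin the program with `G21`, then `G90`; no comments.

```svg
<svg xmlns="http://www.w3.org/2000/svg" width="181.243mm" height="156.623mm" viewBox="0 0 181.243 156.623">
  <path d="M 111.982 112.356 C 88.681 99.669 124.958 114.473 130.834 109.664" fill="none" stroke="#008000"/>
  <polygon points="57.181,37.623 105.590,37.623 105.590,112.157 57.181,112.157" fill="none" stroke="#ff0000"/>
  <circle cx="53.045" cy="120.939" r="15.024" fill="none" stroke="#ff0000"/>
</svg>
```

viewBox `0 0 181.243 156.623` with mm width/height → 1 unit = 1 mm. Flip: y_m = 156.623 − y_svg.

**Shape 1** — `<path>` cubic bezier, stroke `#008000` → cut (S928, F1512). Control points (SVG): P0=(111.982,112.356), P1=(88.681,99.669), P2=(124.958,114.473), P3=(130.834,109.664); sampled at t=k/8. Machine vertices: (111.982,44.267) → (105.861,47.828) → (104.271,49.364) → (106.158,49.426) → (110.467,48.567) → (116.143,47.339) → (122.133,46.294) → (127.381,45.983) → (130.834,46.959). Open path.

**Shape 2** — `<polygon>` rectangle, stroke `#ff0000` → score (S444, F2261). Machine vertices: (57.181,119.000) → (105.590,119.000) → (105.590,44.466) → (57.181,44.466) → (57.181,119.000). Closed: final G1 returns to the first vertex.

**Shape 3** — `<circle>` circle, stroke `#ff0000` → score (S444, F2261). Machine vertices: (68.069,35.684) → (66.925,41.433) → (63.669,46.308) → (58.794,49.564) → (53.045,50.708) → (47.296,49.564) → (42.421,46.308) → (39.165,41.433) → (38.021,35.684) → (39.165,29.935) → (42.421,25.060) → (47.296,21.804) → (53.045,20.660) → (58.794,21.804) → (63.669,25.060) → (66.925,29.935) → (68.069,35.684). Closed: final G1 returns to the first vertex.

G21
G90
G00 X111.982 Y44.267
M3 S928
G1 X105.861 Y47.828 F1512
G1 X104.271 Y49.364 F1512
G1 X106.158 Y49.426 F1512
G1 X110.467 Y48.567 F1512
G1 X116.143 Y47.339 F1512
G1 X122.133 Y46.294 F1512
G1 X127.381 Y45.983 F1512
G1 X130.834 Y46.959 F1512
M5
G00 X57.181 Y119.000
M3 S444
G1 X105.590 Y119.000 F2261
G1 X105.590 Y44.466 F2261
G1 X57.181 Y44.466 F2261
G1 X57.181 Y119.000 F2261
M5
G00 X68.069 Y35.684
M3 S444
G1 X66.925 Y41.433 F2261
G1 X63.669 Y46.308 F2261
G1 X58.794 Y49.564 F2261
G1 X53.045 Y50.708 F2261
G1 X47.296 Y49.564 F2261
G1 X42.421 Y46.308 F2261
G1 X39.165 Y41.433 F2261
G1 X38.021 Y35.684 F2261
G1 X39.165 Y29.935 F2261
G1 X42.421 Y25.060 F2261
G1 X47.296 Y21.804 F2261
G1 X53.045 Y20.660 F2261
G1 X58.794 Y21.804 F2261
G1 X63.669 Y25.060 F2261
G1 X66.925 Y29.935 F2261
G1 X68.069 Y35.684 F2261
M5
G00 X0.000 Y0.000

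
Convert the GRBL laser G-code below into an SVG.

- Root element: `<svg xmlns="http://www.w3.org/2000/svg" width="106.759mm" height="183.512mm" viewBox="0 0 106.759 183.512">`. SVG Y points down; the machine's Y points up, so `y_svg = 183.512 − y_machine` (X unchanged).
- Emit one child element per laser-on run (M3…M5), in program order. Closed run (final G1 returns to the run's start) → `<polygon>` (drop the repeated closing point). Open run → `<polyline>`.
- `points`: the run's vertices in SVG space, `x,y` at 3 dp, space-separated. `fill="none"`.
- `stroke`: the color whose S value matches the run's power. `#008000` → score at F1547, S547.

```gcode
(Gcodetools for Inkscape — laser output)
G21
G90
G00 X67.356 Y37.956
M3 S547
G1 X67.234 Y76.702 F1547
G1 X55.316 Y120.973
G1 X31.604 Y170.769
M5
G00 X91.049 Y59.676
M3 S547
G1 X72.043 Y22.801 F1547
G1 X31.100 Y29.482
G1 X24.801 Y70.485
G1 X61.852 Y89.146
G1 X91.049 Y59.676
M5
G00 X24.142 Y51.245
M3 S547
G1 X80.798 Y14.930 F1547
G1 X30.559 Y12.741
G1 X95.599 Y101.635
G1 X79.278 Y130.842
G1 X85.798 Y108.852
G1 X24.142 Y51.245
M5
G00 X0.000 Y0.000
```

y_svg = 183.512 − y_m. Every run uses S547, so all elements get stroke `#008000` (score).

[1] open run; points: 67.356,145.556 67.234,106.810 55.316,62.539 31.604,12.743

[2] closed run; points: 91.049,123.836 72.043,160.711 31.100,154.030 24.801,113.027 61.852,94.366

[3] closed run; points: 24.142,132.267 80.798,168.582 30.559,170.771 95.599,81.877 79.278,52.670 85.798,74.660

<svg xmlns="http://www.w3.org/2000/svg" width="106.759mm" height="183.512mm" viewBox="0 0 106.759 183.512">
  <polyline points="67.356,145.556 67.234,106.810 55.316,62.539 31.604,12.743" fill="none" stroke="#008000"/>
  <polygon points="91.049,123.836 72.043,160.711 31.100,154.030 24.801,113.027 61.852,94.366" fill="none" stroke="#008000"/>
  <polygon points="24.142,132.267 80.798,168.582 30.559,170.771 95.599,81.877 79.278,52.670 85.798,74.660" fill="none" stroke="#008000"/>
</svg>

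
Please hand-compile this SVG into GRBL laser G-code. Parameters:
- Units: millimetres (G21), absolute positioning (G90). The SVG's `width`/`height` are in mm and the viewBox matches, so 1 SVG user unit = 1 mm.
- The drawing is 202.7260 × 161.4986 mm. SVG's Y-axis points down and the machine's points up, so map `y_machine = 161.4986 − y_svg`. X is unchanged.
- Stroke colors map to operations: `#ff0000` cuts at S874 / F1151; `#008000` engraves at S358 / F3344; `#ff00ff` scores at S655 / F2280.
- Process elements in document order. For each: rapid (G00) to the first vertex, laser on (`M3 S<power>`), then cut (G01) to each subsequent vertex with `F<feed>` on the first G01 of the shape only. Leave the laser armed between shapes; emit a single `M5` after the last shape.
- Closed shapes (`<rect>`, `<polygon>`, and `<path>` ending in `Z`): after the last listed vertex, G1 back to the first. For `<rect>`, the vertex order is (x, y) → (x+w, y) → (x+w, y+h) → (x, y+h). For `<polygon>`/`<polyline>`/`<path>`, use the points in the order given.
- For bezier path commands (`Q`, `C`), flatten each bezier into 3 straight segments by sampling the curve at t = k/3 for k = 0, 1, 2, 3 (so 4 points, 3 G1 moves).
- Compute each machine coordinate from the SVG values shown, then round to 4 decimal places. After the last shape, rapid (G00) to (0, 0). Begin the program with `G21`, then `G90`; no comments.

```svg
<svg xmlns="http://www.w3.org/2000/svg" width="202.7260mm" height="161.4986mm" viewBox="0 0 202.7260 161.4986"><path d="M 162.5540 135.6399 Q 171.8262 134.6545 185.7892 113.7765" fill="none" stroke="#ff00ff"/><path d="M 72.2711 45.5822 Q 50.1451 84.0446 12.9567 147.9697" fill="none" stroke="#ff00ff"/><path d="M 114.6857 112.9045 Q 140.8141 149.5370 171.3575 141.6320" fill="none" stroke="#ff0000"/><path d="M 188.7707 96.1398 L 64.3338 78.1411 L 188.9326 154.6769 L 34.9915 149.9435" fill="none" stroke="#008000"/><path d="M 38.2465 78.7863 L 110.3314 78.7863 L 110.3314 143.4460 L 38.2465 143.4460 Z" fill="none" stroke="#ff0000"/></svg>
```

viewBox `0 0 202.7260 161.4986` with mm width/height → 1 unit = 1 mm. Flip: y_m = 161.4986 − y_svg.

**Shape 1** — `<path>` quadratic bezier, stroke `#ff00ff` → score (S655, F2280). Control points (SVG): P0=(162.5540,135.6399), P1=(171.8262,134.6545), P2=(185.7892,113.7765); sampled at t=k/3. Machine vertices: (162.5540,25.8587) → (169.2567,28.7259) → (177.0017,36.0137) → (185.7892,47.7221). Open path.

**Shape 2** — `<path>` quadratic bezier, stroke `#ff00ff` → score (S655, F2280). Control points (SVG): P0=(72.2711,45.5822), P1=(50.1451,84.0446), P2=(12.9567,147.9697); sampled at t=k/3. Machine vertices: (72.2711,115.9164) → (55.8468,87.4456) → (36.0754,53.3164) → (12.9567,13.5289). Open path.

**Shape 3** — `<path>` quadratic bezier, stroke `#ff0000` → cut (S874, F1151). Control points (SVG): P0=(114.6857,112.9045), P1=(140.8141,149.5370), P2=(171.3575,141.6320); sampled at t=k/3. Machine vertices: (114.6857,48.5941) → (132.5952,29.1210) → (151.4858,19.5452) → (171.3575,19.8666). Open path.

**Shape 4** — `<path>` open polyline, stroke `#008000` → engrave (S358, F3344). Machine vertices: (188.7707,65.3588) → (64.3338,83.3575) → (188.9326,6.8217) → (34.9915,11.5551). Open path.

**Shape 5** — `<path>` rectangle, stroke `#ff0000` → cut (S874, F1151). Machine vertices: (38.2465,82.7123) → (110.3314,82.7123) → (110.3314,18.0526) → (38.2465,18.0526) → (38.2465,82.7123). Closed: final G1 returns to the first vertex.

G21
G90
G00 X162.5540 Y25.8587
M3 S655
G01 X169.2567 Y28.7259 F2280
G01 X177.0017 Y36.0137
G01 X185.7892 Y47.7221
G00 X72.2711 Y115.9164
M3 S655
G01 X55.8468 Y87.4456 F2280
G01 X36.0754 Y53.3164
G01 X12.9567 Y13.5289
G00 X114.6857 Y48.5941
M3 S874
G01 X132.5952 Y29.1210 F1151
G01 X151.4858 Y19.5452
G01 X171.3575 Y19.8666
G00 X188.7707 Y65.3588
M3 S358
G01 X64.3338 Y83.3575 F3344
G01 X188.9326 Y6.8217
G01 X34.9915 Y11.5551
G00 X38.2465 Y82.7123
M3 S874
G01 X110.3314 Y82.7123 F1151
G01 X110.3314 Y18.0526
G01 X38.2465 Y18.0526
G01 X38.2465 Y82.7123
M5
G00 X0.0000 Y0.0000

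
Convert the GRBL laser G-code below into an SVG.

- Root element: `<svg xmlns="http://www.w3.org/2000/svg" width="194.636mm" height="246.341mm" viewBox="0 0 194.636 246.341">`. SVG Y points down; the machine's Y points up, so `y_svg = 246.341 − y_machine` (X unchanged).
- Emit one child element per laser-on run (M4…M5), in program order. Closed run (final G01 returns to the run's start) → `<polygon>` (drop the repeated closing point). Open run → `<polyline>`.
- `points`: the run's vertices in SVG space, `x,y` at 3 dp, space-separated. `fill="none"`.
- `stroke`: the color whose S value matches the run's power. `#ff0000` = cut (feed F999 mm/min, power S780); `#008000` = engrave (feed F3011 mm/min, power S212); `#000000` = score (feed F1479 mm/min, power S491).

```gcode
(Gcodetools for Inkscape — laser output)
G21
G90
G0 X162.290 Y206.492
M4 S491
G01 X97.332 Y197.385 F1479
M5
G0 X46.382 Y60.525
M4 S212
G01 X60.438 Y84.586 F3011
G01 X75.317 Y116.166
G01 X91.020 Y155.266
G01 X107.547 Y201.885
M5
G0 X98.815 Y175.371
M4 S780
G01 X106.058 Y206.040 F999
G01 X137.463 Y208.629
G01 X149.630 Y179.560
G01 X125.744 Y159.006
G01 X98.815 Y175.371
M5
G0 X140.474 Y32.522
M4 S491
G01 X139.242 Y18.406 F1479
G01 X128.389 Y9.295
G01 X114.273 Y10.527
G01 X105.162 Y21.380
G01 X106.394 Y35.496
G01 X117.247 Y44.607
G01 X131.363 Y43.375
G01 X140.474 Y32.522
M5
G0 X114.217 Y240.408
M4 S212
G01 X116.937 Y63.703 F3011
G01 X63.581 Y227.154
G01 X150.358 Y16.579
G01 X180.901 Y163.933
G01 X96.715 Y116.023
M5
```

<svg xmlns="http://www.w3.org/2000/svg" width="194.636mm" height="246.341mm" viewBox="0 0 194.636 246.341">
  <polyline points="162.290,39.849 97.332,48.956" fill="none" stroke="#000000"/>
  <polyline points="46.382,185.816 60.438,161.755 75.317,130.175 91.020,91.075 107.547,44.456" fill="none" stroke="#008000"/>
  <polygon points="98.815,70.970 106.058,40.301 137.463,37.712 149.630,66.781 125.744,87.335" fill="none" stroke="#ff0000"/>
  <polygon points="140.474,213.819 139.242,227.935 128.389,237.046 114.273,235.814 105.162,224.961 106.394,210.845 117.247,201.734 131.363,202.966" fill="none" stroke="#000000"/>
  <polyline points="114.217,5.933 116.937,182.638 63.581,19.187 150.358,229.762 180.901,82.408 96.715,130.318" fill="none" stroke="#008000"/>
</svg>

y_svg = 246.341 − y_m.

[1] S491→`#000000` (score); open run; points: 162.290,39.849 97.332,48.956

[2] S212→`#008000` (engrave); open run; points: 46.382,185.816 60.438,161.755 75.317,130.175 91.020,91.075 107.547,44.456

[3] S780→`#ff0000` (cut); closed run; points: 98.815,70.970 106.058,40.301 137.463,37.712 149.630,66.781 125.744,87.335

[4] S491→`#000000` (score); closed run; points: 140.474,213.819 139.242,227.935 128.389,237.046 114.273,235.814 105.162,224.961 106.394,210.845 117.247,201.734 131.363,202.966

[5] S212→`#008000` (engrave); open run; points: 114.217,5.933 116.937,182.638 63.581,19.187 150.358,229.762 180.901,82.408 96.715,130.318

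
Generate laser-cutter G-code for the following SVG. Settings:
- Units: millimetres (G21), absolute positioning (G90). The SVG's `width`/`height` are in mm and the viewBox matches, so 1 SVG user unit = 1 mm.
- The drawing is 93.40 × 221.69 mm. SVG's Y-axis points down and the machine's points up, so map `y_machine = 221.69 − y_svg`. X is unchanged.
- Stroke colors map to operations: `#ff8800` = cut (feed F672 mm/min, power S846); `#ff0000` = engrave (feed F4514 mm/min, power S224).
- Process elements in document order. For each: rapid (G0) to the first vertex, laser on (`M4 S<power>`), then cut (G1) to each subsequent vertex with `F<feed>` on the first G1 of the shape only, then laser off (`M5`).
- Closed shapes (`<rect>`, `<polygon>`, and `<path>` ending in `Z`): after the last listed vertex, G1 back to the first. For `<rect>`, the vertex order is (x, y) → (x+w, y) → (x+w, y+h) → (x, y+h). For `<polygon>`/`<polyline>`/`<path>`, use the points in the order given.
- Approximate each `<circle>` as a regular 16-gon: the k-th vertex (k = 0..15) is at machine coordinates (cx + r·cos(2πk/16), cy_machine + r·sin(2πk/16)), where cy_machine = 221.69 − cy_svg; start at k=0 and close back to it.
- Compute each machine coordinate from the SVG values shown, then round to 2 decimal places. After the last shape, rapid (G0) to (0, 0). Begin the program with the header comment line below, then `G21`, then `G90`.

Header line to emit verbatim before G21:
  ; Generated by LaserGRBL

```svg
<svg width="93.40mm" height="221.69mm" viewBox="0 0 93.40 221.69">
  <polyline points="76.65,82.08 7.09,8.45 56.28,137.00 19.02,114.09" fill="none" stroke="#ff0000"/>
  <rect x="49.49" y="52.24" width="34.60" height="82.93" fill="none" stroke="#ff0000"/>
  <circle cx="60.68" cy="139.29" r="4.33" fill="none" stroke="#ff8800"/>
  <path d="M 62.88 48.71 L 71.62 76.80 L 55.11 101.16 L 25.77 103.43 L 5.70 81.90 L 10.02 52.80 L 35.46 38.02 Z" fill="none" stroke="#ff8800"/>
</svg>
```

; Generated by LaserGRBL
G21
G90
G0 X76.65 Y139.61
M4 S224
G1 X7.09 Y213.24 F4514
G1 X56.28 Y84.69
G1 X19.02 Y107.60
M5
G0 X49.49 Y169.45
M4 S224
G1 X84.09 Y169.45 F4514
G1 X84.09 Y86.52
G1 X49.49 Y86.52
G1 X49.49 Y169.45
M5
G0 X65.01 Y82.40
M4 S846
G1 X64.68 Y84.06 F672
G1 X63.74 Y85.46
G1 X62.34 Y86.40
G1 X60.68 Y86.73
G1 X59.02 Y86.40
G1 X57.62 Y85.46
G1 X56.68 Y84.06
G1 X56.35 Y82.40
G1 X56.68 Y80.74
G1 X57.62 Y79.34
G1 X59.02 Y78.40
G1 X60.68 Y78.07
G1 X62.34 Y78.40
G1 X63.74 Y79.34
G1 X64.68 Y80.74
G1 X65.01 Y82.40
M5
G0 X62.88 Y172.98
M4 S846
G1 X71.62 Y144.89 F672
G1 X55.11 Y120.53
G1 X25.77 Y118.26
G1 X5.70 Y139.79
G1 X10.02 Y168.89
G1 X35.46 Y183.67
G1 X62.88 Y172.98
M5
G0 X0.00 Y0.00

Since the viewBox matches the mm dimensions, user units are millimetres directly. The only transform is the Y-flip y_m = 221.69 − y_svg.

Shape 1 is a open polyline drawn with `<polyline>`. Its stroke #ff0000 means engrave at S224, F4514. After flipping Y the toolpath is (76.65,139.61) → (7.09,213.24) → (56.28,84.69) → (19.02,107.60).

Shape 2 is a rectangle drawn with `<rect>`. Its stroke #ff0000 means engrave at S224, F4514. After flipping Y the toolpath is (49.49,169.45) → (84.09,169.45) → (84.09,86.52) → (49.49,86.52) → (49.49,169.45), returning to the start.

Shape 3 is a circle drawn with `<circle>`. Its stroke #ff8800 means cut at S846, F672. After flipping Y the toolpath is (65.01,82.40) → (64.68,84.06) → (63.74,85.46) → (62.34,86.40) → (60.68,86.73) → (59.02,86.40) → (57.62,85.46) → (56.68,84.06) → (56.35,82.40) → (56.68,80.74) → (57.62,79.34) → (59.02,78.40) → (60.68,78.07) → (62.34,78.40) → (63.74,79.34) → (64.68,80.74) → (65.01,82.40), returning to the start.

Shape 4 is a regular polygon drawn with `<path>`. Its stroke #ff8800 means cut at S846, F672. After flipping Y the toolpath is (62.88,172.98) → (71.62,144.89) → (55.11,120.53) → (25.77,118.26) → (5.70,139.79) → (10.02,168.89) → (35.46,183.67) → (62.88,172.98), returning to the start.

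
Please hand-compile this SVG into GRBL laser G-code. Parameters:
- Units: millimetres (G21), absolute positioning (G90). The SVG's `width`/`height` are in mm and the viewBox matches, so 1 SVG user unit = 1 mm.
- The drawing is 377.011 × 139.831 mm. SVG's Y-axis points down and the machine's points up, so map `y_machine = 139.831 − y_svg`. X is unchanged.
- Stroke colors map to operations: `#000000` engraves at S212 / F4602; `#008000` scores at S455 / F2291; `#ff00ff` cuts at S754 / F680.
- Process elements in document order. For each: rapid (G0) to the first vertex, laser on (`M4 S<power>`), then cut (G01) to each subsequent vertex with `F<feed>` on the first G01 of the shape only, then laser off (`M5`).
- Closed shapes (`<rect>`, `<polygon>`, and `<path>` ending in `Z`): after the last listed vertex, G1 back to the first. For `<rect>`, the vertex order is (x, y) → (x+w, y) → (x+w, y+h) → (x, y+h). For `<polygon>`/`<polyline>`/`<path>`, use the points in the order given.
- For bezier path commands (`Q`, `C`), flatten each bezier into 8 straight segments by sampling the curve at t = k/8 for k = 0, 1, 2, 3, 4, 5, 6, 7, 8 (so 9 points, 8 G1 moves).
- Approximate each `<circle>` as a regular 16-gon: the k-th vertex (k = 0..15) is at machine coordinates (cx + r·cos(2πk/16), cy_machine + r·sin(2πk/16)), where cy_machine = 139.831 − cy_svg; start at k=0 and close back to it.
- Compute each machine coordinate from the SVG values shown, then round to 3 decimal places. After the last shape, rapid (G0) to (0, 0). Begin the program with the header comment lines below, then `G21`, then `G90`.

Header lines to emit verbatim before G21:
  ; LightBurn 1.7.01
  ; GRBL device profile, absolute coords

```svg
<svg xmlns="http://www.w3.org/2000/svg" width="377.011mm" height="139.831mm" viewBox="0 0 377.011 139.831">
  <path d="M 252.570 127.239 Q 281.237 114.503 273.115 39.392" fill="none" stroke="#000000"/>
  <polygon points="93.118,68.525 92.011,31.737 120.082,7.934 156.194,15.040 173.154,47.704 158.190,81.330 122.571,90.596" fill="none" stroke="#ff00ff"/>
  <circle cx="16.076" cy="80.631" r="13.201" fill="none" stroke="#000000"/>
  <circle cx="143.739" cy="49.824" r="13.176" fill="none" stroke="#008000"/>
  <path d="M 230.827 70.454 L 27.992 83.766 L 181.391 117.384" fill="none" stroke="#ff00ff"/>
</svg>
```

viewBox `0 0 377.011 139.831` with mm width/height → 1 unit = 1 mm. Flip: y_m = 139.831 − y_svg.

**Shape 1** — `<path>` quadratic bezier, stroke `#000000` → engrave (S212, F4602). Control points (SVG): P0=(252.570,127.239), P1=(281.237,114.503), P2=(273.115,39.392); sampled at t=k/8. Machine vertices: (252.570,12.592) → (259.162,16.751) → (264.604,22.858) → (268.897,30.915) → (272.040,40.922) → (274.033,52.877) → (274.877,66.782) → (274.571,82.636) → (273.115,100.439). Open path.

**Shape 2** — `<polygon>` regular polygon, stroke `#ff00ff` → cut (S754, F680). Machine vertices: (93.118,71.306) → (92.011,108.094) → (120.082,131.897) → (156.194,124.791) → (173.154,92.127) → (158.190,58.501) → (122.571,49.235) → (93.118,71.306). Closed: final G1 returns to the first vertex.

**Shape 3** — `<circle>` circle, stroke `#000000` → engrave (S212, F4602). Machine vertices: (29.277,59.200) → (28.272,64.252) → (25.411,68.535) → (21.128,71.396) → (16.076,72.401) → (11.024,71.396) → (6.741,68.535) → (3.880,64.252) → (2.875,59.200) → (3.880,54.148) → (6.741,49.865) → (11.024,47.004) → (16.076,45.999) → (21.128,47.004) → (25.411,49.865) → (28.272,54.148) → (29.277,59.200). Closed: final G1 returns to the first vertex.

**Shape 4** — `<circle>` circle, stroke `#008000` → score (S455, F2291). Machine vertices: (156.915,90.007) → (155.912,95.049) → (153.056,99.324) → (148.781,102.180) → (143.739,103.183) → (138.697,102.180) → (134.422,99.324) → (131.566,95.049) → (130.563,90.007) → (131.566,84.965) → (134.422,80.690) → (138.697,77.834) → (143.739,76.831) → (148.781,77.834) → (153.056,80.690) → (155.912,84.965) → (156.915,90.007). Closed: final G1 returns to the first vertex.

**Shape 5** — `<path>` open polyline, stroke `#ff00ff` → cut (S754, F680). Machine vertices: (230.827,69.377) → (27.992,56.065) → (181.391,22.447). Open path.

; LightBurn 1.7.01
; GRBL device profile, absolute coords
G21
G90
G0 X252.570 Y12.592
M4 S212
G01 X259.162 Y16.751 F4602
G01 X264.604 Y22.858
G01 X268.897 Y30.915
G01 X272.040 Y40.922
G01 X274.033 Y52.877
G01 X274.877 Y66.782
G01 X274.571 Y82.636
G01 X273.115 Y100.439
M5
G0 X93.118 Y71.306
M4 S754
G01 X92.011 Y108.094 F680
G01 X120.082 Y131.897
G01 X156.194 Y124.791
G01 X173.154 Y92.127
G01 X158.190 Y58.501
G01 X122.571 Y49.235
G01 X93.118 Y71.306
M5
G0 X29.277 Y59.200
M4 S212
G01 X28.272 Y64.252 F4602
G01 X25.411 Y68.535
G01 X21.128 Y71.396
G01 X16.076 Y72.401
G01 X11.024 Y71.396
G01 X6.741 Y68.535
G01 X3.880 Y64.252
G01 X2.875 Y59.200
G01 X3.880 Y54.148
G01 X6.741 Y49.865
G01 X11.024 Y47.004
G01 X16.076 Y45.999
G01 X21.128 Y47.004
G01 X25.411 Y49.865
G01 X28.272 Y54.148
G01 X29.277 Y59.200
M5
G0 X156.915 Y90.007
M4 S455
G01 X155.912 Y95.049 F2291
G01 X153.056 Y99.324
G01 X148.781 Y102.180
G01 X143.739 Y103.183
G01 X138.697 Y102.180
G01 X134.422 Y99.324
G01 X131.566 Y95.049
G01 X130.563 Y90.007
G01 X131.566 Y84.965
G01 X134.422 Y80.690
G01 X138.697 Y77.834
G01 X143.739 Y76.831
G01 X148.781 Y77.834
G01 X153.056 Y80.690
G01 X155.912 Y84.965
G01 X156.915 Y90.007
M5
G0 X230.827 Y69.377
M4 S754
G01 X27.992 Y56.065 F680
G01 X181.391 Y22.447
M5
G0 X0.000 Y0.000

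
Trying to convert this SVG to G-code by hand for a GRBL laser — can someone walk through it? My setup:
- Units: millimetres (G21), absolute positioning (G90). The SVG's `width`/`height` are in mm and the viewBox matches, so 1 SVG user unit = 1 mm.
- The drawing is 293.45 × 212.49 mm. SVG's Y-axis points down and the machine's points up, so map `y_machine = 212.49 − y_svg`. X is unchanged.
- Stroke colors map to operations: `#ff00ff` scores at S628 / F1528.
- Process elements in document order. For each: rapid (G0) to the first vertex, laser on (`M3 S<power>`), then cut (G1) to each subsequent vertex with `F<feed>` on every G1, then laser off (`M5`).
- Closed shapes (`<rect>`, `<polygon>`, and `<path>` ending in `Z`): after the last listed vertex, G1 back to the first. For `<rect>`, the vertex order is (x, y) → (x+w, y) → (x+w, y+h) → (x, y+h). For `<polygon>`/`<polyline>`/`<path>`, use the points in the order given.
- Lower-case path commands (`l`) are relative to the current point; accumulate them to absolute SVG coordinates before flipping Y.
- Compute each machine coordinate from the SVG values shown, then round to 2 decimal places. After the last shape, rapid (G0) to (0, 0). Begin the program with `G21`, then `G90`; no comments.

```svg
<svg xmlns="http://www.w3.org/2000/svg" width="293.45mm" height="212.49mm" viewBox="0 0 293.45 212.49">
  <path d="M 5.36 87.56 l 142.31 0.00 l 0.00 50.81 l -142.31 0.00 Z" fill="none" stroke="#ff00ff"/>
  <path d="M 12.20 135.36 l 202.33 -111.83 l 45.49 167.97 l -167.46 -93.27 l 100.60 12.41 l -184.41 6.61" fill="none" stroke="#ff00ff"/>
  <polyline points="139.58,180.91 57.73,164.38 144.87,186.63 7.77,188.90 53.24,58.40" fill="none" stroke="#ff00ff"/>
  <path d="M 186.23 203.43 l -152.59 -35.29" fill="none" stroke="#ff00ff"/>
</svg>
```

Since the viewBox matches the mm dimensions, user units are millimetres directly. The only transform is the Y-flip y_m = 212.49 − y_svg.

Shape 1 is a rectangle drawn with `<path>`. Its stroke #ff00ff means score at S628, F1528. After flipping Y the toolpath is (5.36,124.93) → (147.67,124.93) → (147.67,74.12) → (5.36,74.12) → (5.36,124.93), returning to the start.

Shape 2 is a open polyline drawn with `<path>`. Its stroke #ff00ff means score at S628, F1528. After flipping Y the toolpath is (12.20,77.13) → (214.53,188.96) → (260.02,20.99) → (92.56,114.26) → (193.16,101.85) → (8.75,95.24).

Shape 3 is a open polyline drawn with `<polyline>`. Its stroke #ff00ff means score at S628, F1528. After flipping Y the toolpath is (139.58,31.58) → (57.73,48.11) → (144.87,25.86) → (7.77,23.59) → (53.24,154.09).

Shape 4 is a line segment drawn with `<path>`. Its stroke #ff00ff means score at S628, F1528. After flipping Y the toolpath is (186.23,9.06) → (33.64,44.35).

G21
G90
G0 X5.36 Y124.93
M3 S628
G1 X147.67 Y124.93 F1528
G1 X147.67 Y74.12 F1528
G1 X5.36 Y74.12 F1528
G1 X5.36 Y124.93 F1528
M5
G0 X12.20 Y77.13
M3 S628
G1 X214.53 Y188.96 F1528
G1 X260.02 Y20.99 F1528
G1 X92.56 Y114.26 F1528
G1 X193.16 Y101.85 F1528
G1 X8.75 Y95.24 F1528
M5
G0 X139.58 Y31.58
M3 S628
G1 X57.73 Y48.11 F1528
G1 X144.87 Y25.86 F1528
G1 X7.77 Y23.59 F1528
G1 X53.24 Y154.09 F1528
M5
G0 X186.23 Y9.06
M3 S628
G1 X33.64 Y44.35 F1528
M5
G0 X0.00 Y0.00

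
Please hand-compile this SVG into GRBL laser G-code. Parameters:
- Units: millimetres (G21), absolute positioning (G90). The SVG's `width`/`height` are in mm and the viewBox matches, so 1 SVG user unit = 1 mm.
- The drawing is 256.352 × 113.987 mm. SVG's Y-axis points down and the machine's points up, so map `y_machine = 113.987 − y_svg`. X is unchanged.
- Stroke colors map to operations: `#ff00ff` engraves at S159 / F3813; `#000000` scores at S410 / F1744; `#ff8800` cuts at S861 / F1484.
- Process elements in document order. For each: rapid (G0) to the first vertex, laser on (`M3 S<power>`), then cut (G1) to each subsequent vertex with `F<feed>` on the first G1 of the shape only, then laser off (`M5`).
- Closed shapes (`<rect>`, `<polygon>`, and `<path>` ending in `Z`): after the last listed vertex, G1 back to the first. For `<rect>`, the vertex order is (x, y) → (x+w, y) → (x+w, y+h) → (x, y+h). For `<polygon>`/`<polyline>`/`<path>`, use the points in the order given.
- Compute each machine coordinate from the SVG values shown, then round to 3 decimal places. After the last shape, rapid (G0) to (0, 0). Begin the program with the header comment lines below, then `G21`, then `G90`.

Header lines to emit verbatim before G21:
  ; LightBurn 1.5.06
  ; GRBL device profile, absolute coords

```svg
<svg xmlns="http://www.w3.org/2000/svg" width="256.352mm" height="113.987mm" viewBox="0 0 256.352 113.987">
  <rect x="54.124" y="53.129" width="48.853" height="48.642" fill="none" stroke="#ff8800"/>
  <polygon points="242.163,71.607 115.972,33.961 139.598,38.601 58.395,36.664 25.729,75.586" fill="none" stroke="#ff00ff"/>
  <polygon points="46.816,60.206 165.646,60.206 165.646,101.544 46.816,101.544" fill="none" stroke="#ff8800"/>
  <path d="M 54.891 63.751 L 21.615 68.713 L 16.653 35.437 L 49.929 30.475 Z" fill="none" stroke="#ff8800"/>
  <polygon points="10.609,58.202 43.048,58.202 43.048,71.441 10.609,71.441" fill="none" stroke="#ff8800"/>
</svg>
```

; LightBurn 1.5.06
; GRBL device profile, absolute coords
G21
G90
G0 X54.124 Y60.858
M3 S861
G1 X102.977 Y60.858 F1484
G1 X102.977 Y12.216
G1 X54.124 Y12.216
G1 X54.124 Y60.858
M5
G0 X242.163 Y42.380
M3 S159
G1 X115.972 Y80.026 F3813
G1 X139.598 Y75.386
G1 X58.395 Y77.323
G1 X25.729 Y38.401
G1 X242.163 Y42.380
M5
G0 X46.816 Y53.781
M3 S861
G1 X165.646 Y53.781 F1484
G1 X165.646 Y12.443
G1 X46.816 Y12.443
G1 X46.816 Y53.781
M5
G0 X54.891 Y50.236
M3 S861
G1 X21.615 Y45.274 F1484
G1 X16.653 Y78.550
G1 X49.929 Y83.512
G1 X54.891 Y50.236
M5
G0 X10.609 Y55.785
M3 S861
G1 X43.048 Y55.785 F1484
G1 X43.048 Y42.546
G1 X10.609 Y42.546
G1 X10.609 Y55.785
M5
G0 X0.000 Y0.000

viewBox `0 0 256.352 113.987` with mm width/height → 1 unit = 1 mm. Flip: y_m = 113.987 − y_svg.

**Shape 1** — `<rect>` rectangle, stroke `#ff8800` → cut (S861, F1484). Machine vertices: (54.124,60.858) → (102.977,60.858) → (102.977,12.216) → (54.124,12.216) → (54.124,60.858). Closed: final G1 returns to the first vertex.

**Shape 2** — `<polygon>` closed polygon, stroke `#ff00ff` → engrave (S159, F3813). Machine vertices: (242.163,42.380) → (115.972,80.026) → (139.598,75.386) → (58.395,77.323) → (25.729,38.401) → (242.163,42.380). Closed: final G1 returns to the first vertex.

**Shape 3** — `<polygon>` rectangle, stroke `#ff8800` → cut (S861, F1484). Machine vertices: (46.816,53.781) → (165.646,53.781) → (165.646,12.443) → (46.816,12.443) → (46.816,53.781). Closed: final G1 returns to the first vertex.

**Shape 4** — `<path>` regular polygon, stroke `#ff8800` → cut (S861, F1484). Machine vertices: (54.891,50.236) → (21.615,45.274) → (16.653,78.550) → (49.929,83.512) → (54.891,50.236). Closed: final G1 returns to the first vertex.

**Shape 5** — `<polygon>` rectangle, stroke `#ff8800` → cut (S861, F1484). Machine vertices: (10.609,55.785) → (43.048,55.785) → (43.048,42.546) → (10.609,42.546) → (10.609,55.785). Closed: final G1 returns to the first vertex.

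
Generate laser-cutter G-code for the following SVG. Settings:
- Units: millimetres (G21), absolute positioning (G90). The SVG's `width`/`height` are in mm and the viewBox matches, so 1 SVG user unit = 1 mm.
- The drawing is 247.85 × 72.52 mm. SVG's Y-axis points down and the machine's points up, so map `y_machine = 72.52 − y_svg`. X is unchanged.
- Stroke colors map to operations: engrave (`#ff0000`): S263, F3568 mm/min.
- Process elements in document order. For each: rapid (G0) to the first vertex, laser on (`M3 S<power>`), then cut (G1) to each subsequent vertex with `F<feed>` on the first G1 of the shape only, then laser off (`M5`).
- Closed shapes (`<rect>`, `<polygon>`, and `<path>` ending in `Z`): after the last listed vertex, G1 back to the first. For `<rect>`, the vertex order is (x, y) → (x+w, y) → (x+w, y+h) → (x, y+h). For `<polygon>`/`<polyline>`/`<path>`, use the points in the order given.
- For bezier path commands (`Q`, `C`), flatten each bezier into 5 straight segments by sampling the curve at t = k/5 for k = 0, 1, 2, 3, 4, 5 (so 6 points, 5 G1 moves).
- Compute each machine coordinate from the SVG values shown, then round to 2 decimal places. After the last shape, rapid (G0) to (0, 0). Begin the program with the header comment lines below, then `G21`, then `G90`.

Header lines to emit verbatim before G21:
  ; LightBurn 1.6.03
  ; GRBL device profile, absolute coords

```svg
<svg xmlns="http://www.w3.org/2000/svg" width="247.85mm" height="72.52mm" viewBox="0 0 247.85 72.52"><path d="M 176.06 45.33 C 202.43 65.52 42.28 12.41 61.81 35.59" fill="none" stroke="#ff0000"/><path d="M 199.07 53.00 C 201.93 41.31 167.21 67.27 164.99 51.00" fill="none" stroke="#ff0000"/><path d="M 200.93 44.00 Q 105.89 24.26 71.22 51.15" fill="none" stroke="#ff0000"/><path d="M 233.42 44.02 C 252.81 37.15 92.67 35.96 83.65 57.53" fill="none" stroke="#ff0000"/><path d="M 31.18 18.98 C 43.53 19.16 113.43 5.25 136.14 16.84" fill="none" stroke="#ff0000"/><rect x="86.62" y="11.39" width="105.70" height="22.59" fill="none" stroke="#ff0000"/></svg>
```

Since the viewBox matches the mm dimensions, user units are millimetres directly. The only transform is the Y-flip y_m = 72.52 − y_svg.

Shape 1 is a cubic bezier drawn with `<path>`. Its stroke #ff0000 means engrave at S263, F3568. After flipping Y the toolpath is (176.06,27.19) → (172.43,22.68) → (141.61,28.57) → (101.18,37.70) → (68.72,42.88) → (61.81,36.93).

Shape 2 is a cubic bezier drawn with `<path>`. Its stroke #ff0000 means engrave at S263, F3568. After flipping Y the toolpath is (199.07,19.52) → (196.84,22.66) → (188.95,20.59) → (178.77,17.15) → (169.66,16.19) → (164.99,21.52).

Shape 3 is a quadratic bezier drawn with `<path>`. Its stroke #ff0000 means engrave at S263, F3568. After flipping Y the toolpath is (200.93,28.52) → (165.33,34.55) → (134.56,36.85) → (108.62,35.42) → (87.50,30.26) → (71.22,21.37).

Shape 4 is a cubic bezier drawn with `<path>`. Its stroke #ff0000 means engrave at S263, F3568. After flipping Y the toolpath is (233.42,28.50) → (226.16,31.80) → (191.68,32.92) → (145.85,31.04) → (104.55,25.34) → (83.65,14.99).

Shape 5 is a cubic bezier drawn with `<path>`. Its stroke #ff0000 means engrave at S263, F3568. After flipping Y the toolpath is (31.18,53.54) → (44.66,54.81) → (66.92,57.55) → (92.94,59.88) → (117.69,59.89) → (136.14,55.68).

Shape 6 is a rectangle drawn with `<rect>`. Its stroke #ff0000 means engrave at S263, F3568. After flipping Y the toolpath is (86.62,61.13) → (192.32,61.13) → (192.32,38.54) → (86.62,38.54) → (86.62,61.13), returning to the start.

; LightBurn 1.6.03
; GRBL device profile, absolute coords
G21
G90
G0 X176.06 Y27.19
M3 S263
G1 X172.43 Y22.68 F3568
G1 X141.61 Y28.57
G1 X101.18 Y37.70
G1 X68.72 Y42.88
G1 X61.81 Y36.93
M5
G0 X199.07 Y19.52
M3 S263
G1 X196.84 Y22.66 F3568
G1 X188.95 Y20.59
G1 X178.77 Y17.15
G1 X169.66 Y16.19
G1 X164.99 Y21.52
M5
G0 X200.93 Y28.52
M3 S263
G1 X165.33 Y34.55 F3568
G1 X134.56 Y36.85
G1 X108.62 Y35.42
G1 X87.50 Y30.26
G1 X71.22 Y21.37
M5
G0 X233.42 Y28.50
M3 S263
G1 X226.16 Y31.80 F3568
G1 X191.68 Y32.92
G1 X145.85 Y31.04
G1 X104.55 Y25.34
G1 X83.65 Y14.99
M5
G0 X31.18 Y53.54
M3 S263
G1 X44.66 Y54.81 F3568
G1 X66.92 Y57.55
G1 X92.94 Y59.88
G1 X117.69 Y59.89
G1 X136.14 Y55.68
M5
G0 X86.62 Y61.13
M3 S263
G1 X192.32 Y61.13 F3568
G1 X192.32 Y38.54
G1 X86.62 Y38.54
G1 X86.62 Y61.13
M5
G0 X0.00 Y0.00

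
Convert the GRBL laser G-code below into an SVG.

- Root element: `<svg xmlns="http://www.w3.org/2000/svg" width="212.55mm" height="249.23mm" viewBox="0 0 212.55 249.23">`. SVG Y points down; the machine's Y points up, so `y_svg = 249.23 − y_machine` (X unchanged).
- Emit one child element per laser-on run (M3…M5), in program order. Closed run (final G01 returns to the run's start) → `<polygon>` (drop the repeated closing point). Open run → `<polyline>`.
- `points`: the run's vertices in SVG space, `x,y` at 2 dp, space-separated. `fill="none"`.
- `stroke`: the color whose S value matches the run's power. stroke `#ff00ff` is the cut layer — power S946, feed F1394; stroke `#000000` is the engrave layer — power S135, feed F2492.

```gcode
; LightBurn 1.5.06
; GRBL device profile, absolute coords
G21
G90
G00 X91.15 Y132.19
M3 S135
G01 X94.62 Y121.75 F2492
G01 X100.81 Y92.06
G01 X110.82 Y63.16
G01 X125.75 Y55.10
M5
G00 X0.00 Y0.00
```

<svg xmlns="http://www.w3.org/2000/svg" width="212.55mm" height="249.23mm" viewBox="0 0 212.55 249.23">
  <polyline points="91.15,117.04 94.62,127.48 100.81,157.17 110.82,186.07 125.75,194.13" fill="none" stroke="#000000"/>
</svg>

y_svg = 249.23 − y_m. Every run uses S135, so all elements get stroke `#000000` (engrave).

[1] open run; points: 91.15,117.04 94.62,127.48 100.81,157.17 110.82,186.07 125.75,194.13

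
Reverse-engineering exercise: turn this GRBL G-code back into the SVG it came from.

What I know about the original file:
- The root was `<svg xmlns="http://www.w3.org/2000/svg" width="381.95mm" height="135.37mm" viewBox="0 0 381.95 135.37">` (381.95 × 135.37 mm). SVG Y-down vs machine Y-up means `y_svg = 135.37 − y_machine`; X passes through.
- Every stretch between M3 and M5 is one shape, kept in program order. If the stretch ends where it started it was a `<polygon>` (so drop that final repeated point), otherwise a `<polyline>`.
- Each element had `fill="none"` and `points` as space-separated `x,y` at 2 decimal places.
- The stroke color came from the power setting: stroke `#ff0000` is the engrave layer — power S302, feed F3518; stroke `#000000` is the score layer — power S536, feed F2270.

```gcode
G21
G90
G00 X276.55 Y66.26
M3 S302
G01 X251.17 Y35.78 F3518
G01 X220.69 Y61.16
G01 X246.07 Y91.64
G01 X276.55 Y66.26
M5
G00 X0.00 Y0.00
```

<svg xmlns="http://www.w3.org/2000/svg" width="381.95mm" height="135.37mm" viewBox="0 0 381.95 135.37">
  <polygon points="276.55,69.11 251.17,99.59 220.69,74.21 246.07,43.73" fill="none" stroke="#ff0000"/>
</svg>

Machine Y-up, SVG Y-down with viewBox height 135.37, so y_svg = 135.37 − y_machine; X carries over. Every run uses S302, so all elements get stroke `#ff0000` (engrave).

Run 1: The run returns to its start, so emit a `<polygon>` with points (Y-flipped): 276.55,69.11 251.17,99.59 220.69,74.21 246.07,43.73.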